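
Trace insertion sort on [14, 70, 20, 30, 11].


Initial: [14, 70, 20, 30, 11]
Insert 70: [14, 70, 20, 30, 11]
Insert 20: [14, 20, 70, 30, 11]
Insert 30: [14, 20, 30, 70, 11]
Insert 11: [11, 14, 20, 30, 70]

Sorted: [11, 14, 20, 30, 70]


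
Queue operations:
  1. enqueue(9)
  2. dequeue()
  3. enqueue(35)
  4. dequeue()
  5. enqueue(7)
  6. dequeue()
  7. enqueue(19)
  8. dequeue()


enqueue(9) -> [9]
dequeue()->9, []
enqueue(35) -> [35]
dequeue()->35, []
enqueue(7) -> [7]
dequeue()->7, []
enqueue(19) -> [19]
dequeue()->19, []

Final queue: []


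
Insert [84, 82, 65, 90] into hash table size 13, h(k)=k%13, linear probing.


Insert 84: h=6 -> slot 6
Insert 82: h=4 -> slot 4
Insert 65: h=0 -> slot 0
Insert 90: h=12 -> slot 12

Table: [65, None, None, None, 82, None, 84, None, None, None, None, None, 90]


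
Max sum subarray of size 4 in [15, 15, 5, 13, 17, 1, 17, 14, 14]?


[0:4]: 48
[1:5]: 50
[2:6]: 36
[3:7]: 48
[4:8]: 49
[5:9]: 46

Max: 50 at [1:5]


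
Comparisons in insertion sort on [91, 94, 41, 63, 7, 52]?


Algorithm: insertion sort
Input: [91, 94, 41, 63, 7, 52]
Sorted: [7, 41, 52, 63, 91, 94]

14


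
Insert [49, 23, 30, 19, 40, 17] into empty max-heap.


Insert 49: [49]
Insert 23: [49, 23]
Insert 30: [49, 23, 30]
Insert 19: [49, 23, 30, 19]
Insert 40: [49, 40, 30, 19, 23]
Insert 17: [49, 40, 30, 19, 23, 17]

Final heap: [49, 40, 30, 19, 23, 17]


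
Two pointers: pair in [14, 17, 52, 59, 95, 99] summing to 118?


lo=0(14)+hi=5(99)=113
lo=1(17)+hi=5(99)=116
lo=2(52)+hi=5(99)=151
lo=2(52)+hi=4(95)=147
lo=2(52)+hi=3(59)=111

No pair found


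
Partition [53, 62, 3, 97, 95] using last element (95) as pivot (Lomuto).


Pivot: 95
  53 <= 95: advance i (no swap)
  62 <= 95: advance i (no swap)
  3 <= 95: advance i (no swap)
Place pivot at 3: [53, 62, 3, 95, 97]

Partitioned: [53, 62, 3, 95, 97]


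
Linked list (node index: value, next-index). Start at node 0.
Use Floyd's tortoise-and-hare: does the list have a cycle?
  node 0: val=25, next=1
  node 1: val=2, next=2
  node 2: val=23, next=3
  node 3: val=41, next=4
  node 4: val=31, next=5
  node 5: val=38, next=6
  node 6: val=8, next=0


Floyd's tortoise (slow, +1) and hare (fast, +2):
  init: slow=0, fast=0
  step 1: slow=1, fast=2
  step 2: slow=2, fast=4
  step 3: slow=3, fast=6
  step 4: slow=4, fast=1
  step 5: slow=5, fast=3
  step 6: slow=6, fast=5
  step 7: slow=0, fast=0
  slow == fast at node 0: cycle detected

Cycle: yes


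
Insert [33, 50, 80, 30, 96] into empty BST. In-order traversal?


Insert 33: root
Insert 50: R from 33
Insert 80: R from 33 -> R from 50
Insert 30: L from 33
Insert 96: R from 33 -> R from 50 -> R from 80

In-order: [30, 33, 50, 80, 96]


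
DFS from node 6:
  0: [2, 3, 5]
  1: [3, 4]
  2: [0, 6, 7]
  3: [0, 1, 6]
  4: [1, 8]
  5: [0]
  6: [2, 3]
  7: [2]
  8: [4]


Visit 6, push [3, 2]
Visit 2, push [7, 0]
Visit 0, push [5, 3]
Visit 3, push [1]
Visit 1, push [4]
Visit 4, push [8]
Visit 8, push []
Visit 5, push []
Visit 7, push []

DFS order: [6, 2, 0, 3, 1, 4, 8, 5, 7]


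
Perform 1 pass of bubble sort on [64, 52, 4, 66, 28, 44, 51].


Initial: [64, 52, 4, 66, 28, 44, 51]
Pass 1: [52, 4, 64, 28, 44, 51, 66] (5 swaps)

After 1 pass: [52, 4, 64, 28, 44, 51, 66]


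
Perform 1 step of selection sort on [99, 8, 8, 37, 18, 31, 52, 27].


Initial: [99, 8, 8, 37, 18, 31, 52, 27]
Step 1: min=8 at 1
  Swap: [8, 99, 8, 37, 18, 31, 52, 27]

After 1 step: [8, 99, 8, 37, 18, 31, 52, 27]


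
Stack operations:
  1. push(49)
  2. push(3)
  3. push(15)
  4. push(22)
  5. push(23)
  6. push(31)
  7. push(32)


push(49) -> [49]
push(3) -> [49, 3]
push(15) -> [49, 3, 15]
push(22) -> [49, 3, 15, 22]
push(23) -> [49, 3, 15, 22, 23]
push(31) -> [49, 3, 15, 22, 23, 31]
push(32) -> [49, 3, 15, 22, 23, 31, 32]

Final stack: [49, 3, 15, 22, 23, 31, 32]


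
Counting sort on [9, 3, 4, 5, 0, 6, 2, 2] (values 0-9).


Input: [9, 3, 4, 5, 0, 6, 2, 2]
Counts: [1, 0, 2, 1, 1, 1, 1, 0, 0, 1]

Sorted: [0, 2, 2, 3, 4, 5, 6, 9]


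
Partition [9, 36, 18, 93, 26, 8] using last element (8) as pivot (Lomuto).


Pivot: 8
Place pivot at 0: [8, 36, 18, 93, 26, 9]

Partitioned: [8, 36, 18, 93, 26, 9]


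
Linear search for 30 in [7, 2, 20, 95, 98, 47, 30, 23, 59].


i=0: 7!=30
i=1: 2!=30
i=2: 20!=30
i=3: 95!=30
i=4: 98!=30
i=5: 47!=30
i=6: 30==30 found!

Found at 6, 7 comps


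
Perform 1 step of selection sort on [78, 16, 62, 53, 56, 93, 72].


Initial: [78, 16, 62, 53, 56, 93, 72]
Step 1: min=16 at 1
  Swap: [16, 78, 62, 53, 56, 93, 72]

After 1 step: [16, 78, 62, 53, 56, 93, 72]


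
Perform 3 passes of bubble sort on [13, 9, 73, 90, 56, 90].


Initial: [13, 9, 73, 90, 56, 90]
Pass 1: [9, 13, 73, 56, 90, 90] (2 swaps)
Pass 2: [9, 13, 56, 73, 90, 90] (1 swaps)
Pass 3: [9, 13, 56, 73, 90, 90] (0 swaps)

After 3 passes: [9, 13, 56, 73, 90, 90]


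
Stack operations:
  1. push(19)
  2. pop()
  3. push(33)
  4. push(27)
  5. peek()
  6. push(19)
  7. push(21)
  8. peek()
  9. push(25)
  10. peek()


push(19) -> [19]
pop()->19, []
push(33) -> [33]
push(27) -> [33, 27]
peek()->27
push(19) -> [33, 27, 19]
push(21) -> [33, 27, 19, 21]
peek()->21
push(25) -> [33, 27, 19, 21, 25]
peek()->25

Final stack: [33, 27, 19, 21, 25]


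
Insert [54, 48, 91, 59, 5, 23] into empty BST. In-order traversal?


Insert 54: root
Insert 48: L from 54
Insert 91: R from 54
Insert 59: R from 54 -> L from 91
Insert 5: L from 54 -> L from 48
Insert 23: L from 54 -> L from 48 -> R from 5

In-order: [5, 23, 48, 54, 59, 91]


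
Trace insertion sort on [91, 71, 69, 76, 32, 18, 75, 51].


Initial: [91, 71, 69, 76, 32, 18, 75, 51]
Insert 71: [71, 91, 69, 76, 32, 18, 75, 51]
Insert 69: [69, 71, 91, 76, 32, 18, 75, 51]
Insert 76: [69, 71, 76, 91, 32, 18, 75, 51]
Insert 32: [32, 69, 71, 76, 91, 18, 75, 51]
Insert 18: [18, 32, 69, 71, 76, 91, 75, 51]
Insert 75: [18, 32, 69, 71, 75, 76, 91, 51]
Insert 51: [18, 32, 51, 69, 71, 75, 76, 91]

Sorted: [18, 32, 51, 69, 71, 75, 76, 91]


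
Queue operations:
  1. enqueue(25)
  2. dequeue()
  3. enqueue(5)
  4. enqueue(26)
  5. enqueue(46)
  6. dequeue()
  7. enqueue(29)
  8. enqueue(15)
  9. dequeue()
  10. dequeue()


enqueue(25) -> [25]
dequeue()->25, []
enqueue(5) -> [5]
enqueue(26) -> [5, 26]
enqueue(46) -> [5, 26, 46]
dequeue()->5, [26, 46]
enqueue(29) -> [26, 46, 29]
enqueue(15) -> [26, 46, 29, 15]
dequeue()->26, [46, 29, 15]
dequeue()->46, [29, 15]

Final queue: [29, 15]


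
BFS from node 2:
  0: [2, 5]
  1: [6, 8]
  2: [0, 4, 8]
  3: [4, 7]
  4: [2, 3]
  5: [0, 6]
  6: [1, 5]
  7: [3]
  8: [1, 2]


Visit 2, enqueue [0, 4, 8]
Visit 0, enqueue [5]
Visit 4, enqueue [3]
Visit 8, enqueue [1]
Visit 5, enqueue [6]
Visit 3, enqueue [7]
Visit 1, enqueue []
Visit 6, enqueue []
Visit 7, enqueue []

BFS order: [2, 0, 4, 8, 5, 3, 1, 6, 7]


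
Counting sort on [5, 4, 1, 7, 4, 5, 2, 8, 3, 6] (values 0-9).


Input: [5, 4, 1, 7, 4, 5, 2, 8, 3, 6]
Counts: [0, 1, 1, 1, 2, 2, 1, 1, 1, 0]

Sorted: [1, 2, 3, 4, 4, 5, 5, 6, 7, 8]


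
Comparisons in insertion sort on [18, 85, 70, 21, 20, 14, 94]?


Algorithm: insertion sort
Input: [18, 85, 70, 21, 20, 14, 94]
Sorted: [14, 18, 20, 21, 70, 85, 94]

16


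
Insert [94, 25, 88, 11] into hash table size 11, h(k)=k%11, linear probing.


Insert 94: h=6 -> slot 6
Insert 25: h=3 -> slot 3
Insert 88: h=0 -> slot 0
Insert 11: h=0, 1 probes -> slot 1

Table: [88, 11, None, 25, None, None, 94, None, None, None, None]


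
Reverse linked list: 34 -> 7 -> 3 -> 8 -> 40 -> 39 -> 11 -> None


Step 1: curr=34, set curr.next=prev(None) | reversed so far: 34
Step 2: curr=7, set curr.next=prev(34) | reversed so far: 7 -> 34
Step 3: curr=3, set curr.next=prev(7) | reversed so far: 3 -> 7 -> 34
Step 4: curr=8, set curr.next=prev(3) | reversed so far: 8 -> 3 -> 7 -> 34
Step 5: curr=40, set curr.next=prev(8) | reversed so far: 40 -> 8 -> 3 -> 7 -> 34
Step 6: curr=39, set curr.next=prev(40) | reversed so far: 39 -> 40 -> 8 -> 3 -> 7 -> 34
Step 7: curr=11, set curr.next=prev(39) | reversed so far: 11 -> 39 -> 40 -> 8 -> 3 -> 7 -> 34

11 -> 39 -> 40 -> 8 -> 3 -> 7 -> 34 -> None


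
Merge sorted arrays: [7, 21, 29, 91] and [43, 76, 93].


Take 7 from A
Take 21 from A
Take 29 from A
Take 43 from B
Take 76 from B
Take 91 from A

Merged: [7, 21, 29, 43, 76, 91, 93]


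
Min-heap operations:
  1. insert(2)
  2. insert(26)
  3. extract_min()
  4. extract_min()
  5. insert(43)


insert(2) -> [2]
insert(26) -> [2, 26]
extract_min()->2, [26]
extract_min()->26, []
insert(43) -> [43]

Final heap: [43]


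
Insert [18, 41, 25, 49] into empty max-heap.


Insert 18: [18]
Insert 41: [41, 18]
Insert 25: [41, 18, 25]
Insert 49: [49, 41, 25, 18]

Final heap: [49, 41, 25, 18]


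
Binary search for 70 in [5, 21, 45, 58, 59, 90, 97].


Step 1: lo=0, hi=6, mid=3, val=58
Step 2: lo=4, hi=6, mid=5, val=90
Step 3: lo=4, hi=4, mid=4, val=59

Not found


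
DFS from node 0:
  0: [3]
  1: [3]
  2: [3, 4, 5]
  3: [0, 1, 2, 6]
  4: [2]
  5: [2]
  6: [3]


Visit 0, push [3]
Visit 3, push [6, 2, 1]
Visit 1, push []
Visit 2, push [5, 4]
Visit 4, push []
Visit 5, push []
Visit 6, push []

DFS order: [0, 3, 1, 2, 4, 5, 6]


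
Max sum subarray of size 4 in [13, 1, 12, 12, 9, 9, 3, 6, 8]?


[0:4]: 38
[1:5]: 34
[2:6]: 42
[3:7]: 33
[4:8]: 27
[5:9]: 26

Max: 42 at [2:6]


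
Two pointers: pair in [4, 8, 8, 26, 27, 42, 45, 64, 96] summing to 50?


lo=0(4)+hi=8(96)=100
lo=0(4)+hi=7(64)=68
lo=0(4)+hi=6(45)=49
lo=1(8)+hi=6(45)=53
lo=1(8)+hi=5(42)=50

Yes: 8+42=50


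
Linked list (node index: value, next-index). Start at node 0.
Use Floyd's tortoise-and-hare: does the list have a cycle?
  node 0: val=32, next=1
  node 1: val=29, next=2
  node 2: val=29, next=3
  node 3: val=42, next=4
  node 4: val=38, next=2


Floyd's tortoise (slow, +1) and hare (fast, +2):
  init: slow=0, fast=0
  step 1: slow=1, fast=2
  step 2: slow=2, fast=4
  step 3: slow=3, fast=3
  slow == fast at node 3: cycle detected

Cycle: yes


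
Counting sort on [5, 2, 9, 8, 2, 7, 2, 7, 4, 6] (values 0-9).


Input: [5, 2, 9, 8, 2, 7, 2, 7, 4, 6]
Counts: [0, 0, 3, 0, 1, 1, 1, 2, 1, 1]

Sorted: [2, 2, 2, 4, 5, 6, 7, 7, 8, 9]


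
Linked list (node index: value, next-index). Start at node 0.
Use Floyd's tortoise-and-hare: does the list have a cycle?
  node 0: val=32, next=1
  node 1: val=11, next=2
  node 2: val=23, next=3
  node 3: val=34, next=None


Floyd's tortoise (slow, +1) and hare (fast, +2):
  init: slow=0, fast=0
  step 1: slow=1, fast=2
  step 2: fast 2->3->None, no cycle

Cycle: no


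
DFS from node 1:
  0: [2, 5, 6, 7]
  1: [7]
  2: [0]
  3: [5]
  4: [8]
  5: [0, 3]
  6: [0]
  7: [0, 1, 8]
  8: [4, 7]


Visit 1, push [7]
Visit 7, push [8, 0]
Visit 0, push [6, 5, 2]
Visit 2, push []
Visit 5, push [3]
Visit 3, push []
Visit 6, push []
Visit 8, push [4]
Visit 4, push []

DFS order: [1, 7, 0, 2, 5, 3, 6, 8, 4]


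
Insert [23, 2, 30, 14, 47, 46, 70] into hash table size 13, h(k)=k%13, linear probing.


Insert 23: h=10 -> slot 10
Insert 2: h=2 -> slot 2
Insert 30: h=4 -> slot 4
Insert 14: h=1 -> slot 1
Insert 47: h=8 -> slot 8
Insert 46: h=7 -> slot 7
Insert 70: h=5 -> slot 5

Table: [None, 14, 2, None, 30, 70, None, 46, 47, None, 23, None, None]


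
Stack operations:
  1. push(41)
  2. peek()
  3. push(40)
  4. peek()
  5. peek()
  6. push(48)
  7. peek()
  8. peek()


push(41) -> [41]
peek()->41
push(40) -> [41, 40]
peek()->40
peek()->40
push(48) -> [41, 40, 48]
peek()->48
peek()->48

Final stack: [41, 40, 48]


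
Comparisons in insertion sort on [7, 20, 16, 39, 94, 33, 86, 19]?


Algorithm: insertion sort
Input: [7, 20, 16, 39, 94, 33, 86, 19]
Sorted: [7, 16, 19, 20, 33, 39, 86, 94]

16


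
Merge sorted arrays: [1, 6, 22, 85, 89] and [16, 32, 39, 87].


Take 1 from A
Take 6 from A
Take 16 from B
Take 22 from A
Take 32 from B
Take 39 from B
Take 85 from A
Take 87 from B

Merged: [1, 6, 16, 22, 32, 39, 85, 87, 89]


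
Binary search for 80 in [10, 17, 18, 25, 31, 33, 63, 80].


Step 1: lo=0, hi=7, mid=3, val=25
Step 2: lo=4, hi=7, mid=5, val=33
Step 3: lo=6, hi=7, mid=6, val=63
Step 4: lo=7, hi=7, mid=7, val=80

Found at index 7


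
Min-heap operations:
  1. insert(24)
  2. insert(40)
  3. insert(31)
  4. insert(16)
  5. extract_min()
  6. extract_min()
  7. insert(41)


insert(24) -> [24]
insert(40) -> [24, 40]
insert(31) -> [24, 40, 31]
insert(16) -> [16, 24, 31, 40]
extract_min()->16, [24, 40, 31]
extract_min()->24, [31, 40]
insert(41) -> [31, 40, 41]

Final heap: [31, 40, 41]


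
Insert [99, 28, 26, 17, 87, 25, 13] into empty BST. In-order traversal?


Insert 99: root
Insert 28: L from 99
Insert 26: L from 99 -> L from 28
Insert 17: L from 99 -> L from 28 -> L from 26
Insert 87: L from 99 -> R from 28
Insert 25: L from 99 -> L from 28 -> L from 26 -> R from 17
Insert 13: L from 99 -> L from 28 -> L from 26 -> L from 17

In-order: [13, 17, 25, 26, 28, 87, 99]


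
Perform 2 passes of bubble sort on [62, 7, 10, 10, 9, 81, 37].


Initial: [62, 7, 10, 10, 9, 81, 37]
Pass 1: [7, 10, 10, 9, 62, 37, 81] (5 swaps)
Pass 2: [7, 10, 9, 10, 37, 62, 81] (2 swaps)

After 2 passes: [7, 10, 9, 10, 37, 62, 81]


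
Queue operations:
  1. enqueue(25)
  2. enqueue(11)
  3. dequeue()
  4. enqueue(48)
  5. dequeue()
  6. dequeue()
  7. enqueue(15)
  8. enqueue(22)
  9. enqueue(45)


enqueue(25) -> [25]
enqueue(11) -> [25, 11]
dequeue()->25, [11]
enqueue(48) -> [11, 48]
dequeue()->11, [48]
dequeue()->48, []
enqueue(15) -> [15]
enqueue(22) -> [15, 22]
enqueue(45) -> [15, 22, 45]

Final queue: [15, 22, 45]


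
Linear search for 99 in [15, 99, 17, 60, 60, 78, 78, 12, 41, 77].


i=0: 15!=99
i=1: 99==99 found!

Found at 1, 2 comps


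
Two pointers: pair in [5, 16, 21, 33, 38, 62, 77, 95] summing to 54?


lo=0(5)+hi=7(95)=100
lo=0(5)+hi=6(77)=82
lo=0(5)+hi=5(62)=67
lo=0(5)+hi=4(38)=43
lo=1(16)+hi=4(38)=54

Yes: 16+38=54


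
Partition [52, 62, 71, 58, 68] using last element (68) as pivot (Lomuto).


Pivot: 68
  52 <= 68: advance i (no swap)
  62 <= 68: advance i (no swap)
  58 <= 68: swap -> [52, 62, 58, 71, 68]
Place pivot at 3: [52, 62, 58, 68, 71]

Partitioned: [52, 62, 58, 68, 71]


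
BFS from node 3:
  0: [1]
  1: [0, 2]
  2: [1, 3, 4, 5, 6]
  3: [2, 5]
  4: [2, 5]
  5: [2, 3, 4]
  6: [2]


Visit 3, enqueue [2, 5]
Visit 2, enqueue [1, 4, 6]
Visit 5, enqueue []
Visit 1, enqueue [0]
Visit 4, enqueue []
Visit 6, enqueue []
Visit 0, enqueue []

BFS order: [3, 2, 5, 1, 4, 6, 0]


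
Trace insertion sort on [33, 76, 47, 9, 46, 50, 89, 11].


Initial: [33, 76, 47, 9, 46, 50, 89, 11]
Insert 76: [33, 76, 47, 9, 46, 50, 89, 11]
Insert 47: [33, 47, 76, 9, 46, 50, 89, 11]
Insert 9: [9, 33, 47, 76, 46, 50, 89, 11]
Insert 46: [9, 33, 46, 47, 76, 50, 89, 11]
Insert 50: [9, 33, 46, 47, 50, 76, 89, 11]
Insert 89: [9, 33, 46, 47, 50, 76, 89, 11]
Insert 11: [9, 11, 33, 46, 47, 50, 76, 89]

Sorted: [9, 11, 33, 46, 47, 50, 76, 89]


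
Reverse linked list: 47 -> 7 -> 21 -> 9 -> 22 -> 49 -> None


Step 1: curr=47, set curr.next=prev(None) | reversed so far: 47
Step 2: curr=7, set curr.next=prev(47) | reversed so far: 7 -> 47
Step 3: curr=21, set curr.next=prev(7) | reversed so far: 21 -> 7 -> 47
Step 4: curr=9, set curr.next=prev(21) | reversed so far: 9 -> 21 -> 7 -> 47
Step 5: curr=22, set curr.next=prev(9) | reversed so far: 22 -> 9 -> 21 -> 7 -> 47
Step 6: curr=49, set curr.next=prev(22) | reversed so far: 49 -> 22 -> 9 -> 21 -> 7 -> 47

49 -> 22 -> 9 -> 21 -> 7 -> 47 -> None


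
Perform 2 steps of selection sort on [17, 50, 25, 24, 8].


Initial: [17, 50, 25, 24, 8]
Step 1: min=8 at 4
  Swap: [8, 50, 25, 24, 17]
Step 2: min=17 at 4
  Swap: [8, 17, 25, 24, 50]

After 2 steps: [8, 17, 25, 24, 50]


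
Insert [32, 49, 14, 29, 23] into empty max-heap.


Insert 32: [32]
Insert 49: [49, 32]
Insert 14: [49, 32, 14]
Insert 29: [49, 32, 14, 29]
Insert 23: [49, 32, 14, 29, 23]

Final heap: [49, 32, 14, 29, 23]


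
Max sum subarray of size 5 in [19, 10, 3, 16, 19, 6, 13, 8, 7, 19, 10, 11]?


[0:5]: 67
[1:6]: 54
[2:7]: 57
[3:8]: 62
[4:9]: 53
[5:10]: 53
[6:11]: 57
[7:12]: 55

Max: 67 at [0:5]


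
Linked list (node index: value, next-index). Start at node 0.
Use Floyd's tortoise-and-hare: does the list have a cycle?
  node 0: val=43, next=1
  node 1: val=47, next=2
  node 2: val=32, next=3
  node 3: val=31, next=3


Floyd's tortoise (slow, +1) and hare (fast, +2):
  init: slow=0, fast=0
  step 1: slow=1, fast=2
  step 2: slow=2, fast=3
  step 3: slow=3, fast=3
  slow == fast at node 3: cycle detected

Cycle: yes


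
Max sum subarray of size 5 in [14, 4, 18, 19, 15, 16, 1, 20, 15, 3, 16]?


[0:5]: 70
[1:6]: 72
[2:7]: 69
[3:8]: 71
[4:9]: 67
[5:10]: 55
[6:11]: 55

Max: 72 at [1:6]


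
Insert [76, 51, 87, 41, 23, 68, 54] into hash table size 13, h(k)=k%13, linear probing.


Insert 76: h=11 -> slot 11
Insert 51: h=12 -> slot 12
Insert 87: h=9 -> slot 9
Insert 41: h=2 -> slot 2
Insert 23: h=10 -> slot 10
Insert 68: h=3 -> slot 3
Insert 54: h=2, 2 probes -> slot 4

Table: [None, None, 41, 68, 54, None, None, None, None, 87, 23, 76, 51]


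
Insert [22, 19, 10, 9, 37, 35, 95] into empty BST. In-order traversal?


Insert 22: root
Insert 19: L from 22
Insert 10: L from 22 -> L from 19
Insert 9: L from 22 -> L from 19 -> L from 10
Insert 37: R from 22
Insert 35: R from 22 -> L from 37
Insert 95: R from 22 -> R from 37

In-order: [9, 10, 19, 22, 35, 37, 95]


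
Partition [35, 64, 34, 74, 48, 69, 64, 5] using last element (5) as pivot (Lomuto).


Pivot: 5
Place pivot at 0: [5, 64, 34, 74, 48, 69, 64, 35]

Partitioned: [5, 64, 34, 74, 48, 69, 64, 35]


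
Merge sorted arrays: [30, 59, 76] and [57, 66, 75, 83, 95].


Take 30 from A
Take 57 from B
Take 59 from A
Take 66 from B
Take 75 from B
Take 76 from A

Merged: [30, 57, 59, 66, 75, 76, 83, 95]


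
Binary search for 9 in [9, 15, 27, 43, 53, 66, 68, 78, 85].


Step 1: lo=0, hi=8, mid=4, val=53
Step 2: lo=0, hi=3, mid=1, val=15
Step 3: lo=0, hi=0, mid=0, val=9

Found at index 0


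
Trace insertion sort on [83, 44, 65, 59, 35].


Initial: [83, 44, 65, 59, 35]
Insert 44: [44, 83, 65, 59, 35]
Insert 65: [44, 65, 83, 59, 35]
Insert 59: [44, 59, 65, 83, 35]
Insert 35: [35, 44, 59, 65, 83]

Sorted: [35, 44, 59, 65, 83]


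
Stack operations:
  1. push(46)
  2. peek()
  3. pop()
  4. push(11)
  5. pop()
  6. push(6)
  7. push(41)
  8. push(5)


push(46) -> [46]
peek()->46
pop()->46, []
push(11) -> [11]
pop()->11, []
push(6) -> [6]
push(41) -> [6, 41]
push(5) -> [6, 41, 5]

Final stack: [6, 41, 5]


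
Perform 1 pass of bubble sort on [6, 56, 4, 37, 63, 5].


Initial: [6, 56, 4, 37, 63, 5]
Pass 1: [6, 4, 37, 56, 5, 63] (3 swaps)

After 1 pass: [6, 4, 37, 56, 5, 63]


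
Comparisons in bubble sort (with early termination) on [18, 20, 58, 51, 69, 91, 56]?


Algorithm: bubble sort (with early termination)
Input: [18, 20, 58, 51, 69, 91, 56]
Sorted: [18, 20, 51, 56, 58, 69, 91]

18


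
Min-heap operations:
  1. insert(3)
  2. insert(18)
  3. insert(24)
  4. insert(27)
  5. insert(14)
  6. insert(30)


insert(3) -> [3]
insert(18) -> [3, 18]
insert(24) -> [3, 18, 24]
insert(27) -> [3, 18, 24, 27]
insert(14) -> [3, 14, 24, 27, 18]
insert(30) -> [3, 14, 24, 27, 18, 30]

Final heap: [3, 14, 24, 27, 18, 30]


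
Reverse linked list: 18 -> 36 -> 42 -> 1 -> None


Step 1: curr=18, set curr.next=prev(None) | reversed so far: 18
Step 2: curr=36, set curr.next=prev(18) | reversed so far: 36 -> 18
Step 3: curr=42, set curr.next=prev(36) | reversed so far: 42 -> 36 -> 18
Step 4: curr=1, set curr.next=prev(42) | reversed so far: 1 -> 42 -> 36 -> 18

1 -> 42 -> 36 -> 18 -> None


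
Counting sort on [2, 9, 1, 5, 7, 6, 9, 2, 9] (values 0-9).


Input: [2, 9, 1, 5, 7, 6, 9, 2, 9]
Counts: [0, 1, 2, 0, 0, 1, 1, 1, 0, 3]

Sorted: [1, 2, 2, 5, 6, 7, 9, 9, 9]


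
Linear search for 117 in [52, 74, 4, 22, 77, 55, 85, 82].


i=0: 52!=117
i=1: 74!=117
i=2: 4!=117
i=3: 22!=117
i=4: 77!=117
i=5: 55!=117
i=6: 85!=117
i=7: 82!=117

Not found, 8 comps


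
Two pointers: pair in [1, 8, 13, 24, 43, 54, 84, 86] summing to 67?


lo=0(1)+hi=7(86)=87
lo=0(1)+hi=6(84)=85
lo=0(1)+hi=5(54)=55
lo=1(8)+hi=5(54)=62
lo=2(13)+hi=5(54)=67

Yes: 13+54=67


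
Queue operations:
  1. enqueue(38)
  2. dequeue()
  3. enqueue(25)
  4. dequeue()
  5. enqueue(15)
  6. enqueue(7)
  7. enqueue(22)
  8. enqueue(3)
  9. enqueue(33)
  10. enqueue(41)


enqueue(38) -> [38]
dequeue()->38, []
enqueue(25) -> [25]
dequeue()->25, []
enqueue(15) -> [15]
enqueue(7) -> [15, 7]
enqueue(22) -> [15, 7, 22]
enqueue(3) -> [15, 7, 22, 3]
enqueue(33) -> [15, 7, 22, 3, 33]
enqueue(41) -> [15, 7, 22, 3, 33, 41]

Final queue: [15, 7, 22, 3, 33, 41]


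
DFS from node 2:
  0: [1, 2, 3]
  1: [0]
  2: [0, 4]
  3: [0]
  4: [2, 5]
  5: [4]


Visit 2, push [4, 0]
Visit 0, push [3, 1]
Visit 1, push []
Visit 3, push []
Visit 4, push [5]
Visit 5, push []

DFS order: [2, 0, 1, 3, 4, 5]


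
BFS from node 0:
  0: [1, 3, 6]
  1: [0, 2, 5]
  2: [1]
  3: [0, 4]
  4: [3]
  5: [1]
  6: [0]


Visit 0, enqueue [1, 3, 6]
Visit 1, enqueue [2, 5]
Visit 3, enqueue [4]
Visit 6, enqueue []
Visit 2, enqueue []
Visit 5, enqueue []
Visit 4, enqueue []

BFS order: [0, 1, 3, 6, 2, 5, 4]


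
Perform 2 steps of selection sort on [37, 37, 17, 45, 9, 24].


Initial: [37, 37, 17, 45, 9, 24]
Step 1: min=9 at 4
  Swap: [9, 37, 17, 45, 37, 24]
Step 2: min=17 at 2
  Swap: [9, 17, 37, 45, 37, 24]

After 2 steps: [9, 17, 37, 45, 37, 24]


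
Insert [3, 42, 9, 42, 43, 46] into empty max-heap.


Insert 3: [3]
Insert 42: [42, 3]
Insert 9: [42, 3, 9]
Insert 42: [42, 42, 9, 3]
Insert 43: [43, 42, 9, 3, 42]
Insert 46: [46, 42, 43, 3, 42, 9]

Final heap: [46, 42, 43, 3, 42, 9]


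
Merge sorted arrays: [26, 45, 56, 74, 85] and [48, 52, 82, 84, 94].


Take 26 from A
Take 45 from A
Take 48 from B
Take 52 from B
Take 56 from A
Take 74 from A
Take 82 from B
Take 84 from B
Take 85 from A

Merged: [26, 45, 48, 52, 56, 74, 82, 84, 85, 94]


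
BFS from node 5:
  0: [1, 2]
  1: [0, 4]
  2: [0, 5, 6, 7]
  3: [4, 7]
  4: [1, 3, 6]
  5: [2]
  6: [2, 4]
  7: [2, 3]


Visit 5, enqueue [2]
Visit 2, enqueue [0, 6, 7]
Visit 0, enqueue [1]
Visit 6, enqueue [4]
Visit 7, enqueue [3]
Visit 1, enqueue []
Visit 4, enqueue []
Visit 3, enqueue []

BFS order: [5, 2, 0, 6, 7, 1, 4, 3]


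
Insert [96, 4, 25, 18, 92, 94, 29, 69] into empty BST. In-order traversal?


Insert 96: root
Insert 4: L from 96
Insert 25: L from 96 -> R from 4
Insert 18: L from 96 -> R from 4 -> L from 25
Insert 92: L from 96 -> R from 4 -> R from 25
Insert 94: L from 96 -> R from 4 -> R from 25 -> R from 92
Insert 29: L from 96 -> R from 4 -> R from 25 -> L from 92
Insert 69: L from 96 -> R from 4 -> R from 25 -> L from 92 -> R from 29

In-order: [4, 18, 25, 29, 69, 92, 94, 96]


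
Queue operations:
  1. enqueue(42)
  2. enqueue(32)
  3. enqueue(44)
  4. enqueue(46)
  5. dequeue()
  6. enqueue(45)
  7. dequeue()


enqueue(42) -> [42]
enqueue(32) -> [42, 32]
enqueue(44) -> [42, 32, 44]
enqueue(46) -> [42, 32, 44, 46]
dequeue()->42, [32, 44, 46]
enqueue(45) -> [32, 44, 46, 45]
dequeue()->32, [44, 46, 45]

Final queue: [44, 46, 45]


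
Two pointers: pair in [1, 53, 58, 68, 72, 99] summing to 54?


lo=0(1)+hi=5(99)=100
lo=0(1)+hi=4(72)=73
lo=0(1)+hi=3(68)=69
lo=0(1)+hi=2(58)=59
lo=0(1)+hi=1(53)=54

Yes: 1+53=54


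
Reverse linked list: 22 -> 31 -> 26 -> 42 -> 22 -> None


Step 1: curr=22, set curr.next=prev(None) | reversed so far: 22
Step 2: curr=31, set curr.next=prev(22) | reversed so far: 31 -> 22
Step 3: curr=26, set curr.next=prev(31) | reversed so far: 26 -> 31 -> 22
Step 4: curr=42, set curr.next=prev(26) | reversed so far: 42 -> 26 -> 31 -> 22
Step 5: curr=22, set curr.next=prev(42) | reversed so far: 22 -> 42 -> 26 -> 31 -> 22

22 -> 42 -> 26 -> 31 -> 22 -> None


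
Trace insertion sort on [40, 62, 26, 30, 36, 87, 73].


Initial: [40, 62, 26, 30, 36, 87, 73]
Insert 62: [40, 62, 26, 30, 36, 87, 73]
Insert 26: [26, 40, 62, 30, 36, 87, 73]
Insert 30: [26, 30, 40, 62, 36, 87, 73]
Insert 36: [26, 30, 36, 40, 62, 87, 73]
Insert 87: [26, 30, 36, 40, 62, 87, 73]
Insert 73: [26, 30, 36, 40, 62, 73, 87]

Sorted: [26, 30, 36, 40, 62, 73, 87]


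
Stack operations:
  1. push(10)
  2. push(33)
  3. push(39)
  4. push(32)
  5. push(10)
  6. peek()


push(10) -> [10]
push(33) -> [10, 33]
push(39) -> [10, 33, 39]
push(32) -> [10, 33, 39, 32]
push(10) -> [10, 33, 39, 32, 10]
peek()->10

Final stack: [10, 33, 39, 32, 10]


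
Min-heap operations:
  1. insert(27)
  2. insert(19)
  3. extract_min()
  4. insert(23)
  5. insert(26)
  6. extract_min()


insert(27) -> [27]
insert(19) -> [19, 27]
extract_min()->19, [27]
insert(23) -> [23, 27]
insert(26) -> [23, 27, 26]
extract_min()->23, [26, 27]

Final heap: [26, 27]


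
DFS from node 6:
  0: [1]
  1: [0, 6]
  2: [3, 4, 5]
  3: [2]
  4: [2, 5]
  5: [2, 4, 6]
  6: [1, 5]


Visit 6, push [5, 1]
Visit 1, push [0]
Visit 0, push []
Visit 5, push [4, 2]
Visit 2, push [4, 3]
Visit 3, push []
Visit 4, push []

DFS order: [6, 1, 0, 5, 2, 3, 4]


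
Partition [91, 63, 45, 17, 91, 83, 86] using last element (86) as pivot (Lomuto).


Pivot: 86
  63 <= 86: swap -> [63, 91, 45, 17, 91, 83, 86]
  45 <= 86: swap -> [63, 45, 91, 17, 91, 83, 86]
  17 <= 86: swap -> [63, 45, 17, 91, 91, 83, 86]
  83 <= 86: swap -> [63, 45, 17, 83, 91, 91, 86]
Place pivot at 4: [63, 45, 17, 83, 86, 91, 91]

Partitioned: [63, 45, 17, 83, 86, 91, 91]


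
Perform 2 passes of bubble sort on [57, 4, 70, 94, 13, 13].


Initial: [57, 4, 70, 94, 13, 13]
Pass 1: [4, 57, 70, 13, 13, 94] (3 swaps)
Pass 2: [4, 57, 13, 13, 70, 94] (2 swaps)

After 2 passes: [4, 57, 13, 13, 70, 94]


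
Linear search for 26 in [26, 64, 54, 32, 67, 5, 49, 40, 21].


i=0: 26==26 found!

Found at 0, 1 comps


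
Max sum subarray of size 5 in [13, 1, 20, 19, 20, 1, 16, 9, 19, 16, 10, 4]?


[0:5]: 73
[1:6]: 61
[2:7]: 76
[3:8]: 65
[4:9]: 65
[5:10]: 61
[6:11]: 70
[7:12]: 58

Max: 76 at [2:7]


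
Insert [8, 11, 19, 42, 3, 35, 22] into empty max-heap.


Insert 8: [8]
Insert 11: [11, 8]
Insert 19: [19, 8, 11]
Insert 42: [42, 19, 11, 8]
Insert 3: [42, 19, 11, 8, 3]
Insert 35: [42, 19, 35, 8, 3, 11]
Insert 22: [42, 19, 35, 8, 3, 11, 22]

Final heap: [42, 19, 35, 8, 3, 11, 22]


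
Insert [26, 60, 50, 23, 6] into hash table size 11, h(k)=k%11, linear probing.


Insert 26: h=4 -> slot 4
Insert 60: h=5 -> slot 5
Insert 50: h=6 -> slot 6
Insert 23: h=1 -> slot 1
Insert 6: h=6, 1 probes -> slot 7

Table: [None, 23, None, None, 26, 60, 50, 6, None, None, None]


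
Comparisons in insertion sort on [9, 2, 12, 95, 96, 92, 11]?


Algorithm: insertion sort
Input: [9, 2, 12, 95, 96, 92, 11]
Sorted: [2, 9, 11, 12, 92, 95, 96]

12


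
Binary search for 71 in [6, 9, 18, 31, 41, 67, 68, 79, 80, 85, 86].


Step 1: lo=0, hi=10, mid=5, val=67
Step 2: lo=6, hi=10, mid=8, val=80
Step 3: lo=6, hi=7, mid=6, val=68
Step 4: lo=7, hi=7, mid=7, val=79

Not found


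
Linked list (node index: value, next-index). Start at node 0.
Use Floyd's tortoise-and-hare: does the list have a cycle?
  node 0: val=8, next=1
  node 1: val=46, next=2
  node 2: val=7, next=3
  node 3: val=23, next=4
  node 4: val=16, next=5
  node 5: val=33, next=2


Floyd's tortoise (slow, +1) and hare (fast, +2):
  init: slow=0, fast=0
  step 1: slow=1, fast=2
  step 2: slow=2, fast=4
  step 3: slow=3, fast=2
  step 4: slow=4, fast=4
  slow == fast at node 4: cycle detected

Cycle: yes


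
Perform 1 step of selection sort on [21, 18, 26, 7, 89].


Initial: [21, 18, 26, 7, 89]
Step 1: min=7 at 3
  Swap: [7, 18, 26, 21, 89]

After 1 step: [7, 18, 26, 21, 89]


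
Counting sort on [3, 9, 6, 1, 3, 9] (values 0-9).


Input: [3, 9, 6, 1, 3, 9]
Counts: [0, 1, 0, 2, 0, 0, 1, 0, 0, 2]

Sorted: [1, 3, 3, 6, 9, 9]


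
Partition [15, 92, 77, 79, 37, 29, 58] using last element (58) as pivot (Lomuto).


Pivot: 58
  15 <= 58: advance i (no swap)
  37 <= 58: swap -> [15, 37, 77, 79, 92, 29, 58]
  29 <= 58: swap -> [15, 37, 29, 79, 92, 77, 58]
Place pivot at 3: [15, 37, 29, 58, 92, 77, 79]

Partitioned: [15, 37, 29, 58, 92, 77, 79]


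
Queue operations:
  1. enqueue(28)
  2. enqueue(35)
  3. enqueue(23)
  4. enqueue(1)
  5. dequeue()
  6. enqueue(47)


enqueue(28) -> [28]
enqueue(35) -> [28, 35]
enqueue(23) -> [28, 35, 23]
enqueue(1) -> [28, 35, 23, 1]
dequeue()->28, [35, 23, 1]
enqueue(47) -> [35, 23, 1, 47]

Final queue: [35, 23, 1, 47]


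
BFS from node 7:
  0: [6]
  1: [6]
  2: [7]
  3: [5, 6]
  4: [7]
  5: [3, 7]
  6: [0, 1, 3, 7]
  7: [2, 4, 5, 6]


Visit 7, enqueue [2, 4, 5, 6]
Visit 2, enqueue []
Visit 4, enqueue []
Visit 5, enqueue [3]
Visit 6, enqueue [0, 1]
Visit 3, enqueue []
Visit 0, enqueue []
Visit 1, enqueue []

BFS order: [7, 2, 4, 5, 6, 3, 0, 1]


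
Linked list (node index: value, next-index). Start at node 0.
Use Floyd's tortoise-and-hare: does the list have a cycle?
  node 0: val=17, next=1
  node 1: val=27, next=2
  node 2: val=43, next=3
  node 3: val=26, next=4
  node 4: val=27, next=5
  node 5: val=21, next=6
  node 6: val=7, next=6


Floyd's tortoise (slow, +1) and hare (fast, +2):
  init: slow=0, fast=0
  step 1: slow=1, fast=2
  step 2: slow=2, fast=4
  step 3: slow=3, fast=6
  step 4: slow=4, fast=6
  step 5: slow=5, fast=6
  step 6: slow=6, fast=6
  slow == fast at node 6: cycle detected

Cycle: yes


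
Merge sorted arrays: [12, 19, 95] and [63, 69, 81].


Take 12 from A
Take 19 from A
Take 63 from B
Take 69 from B
Take 81 from B

Merged: [12, 19, 63, 69, 81, 95]


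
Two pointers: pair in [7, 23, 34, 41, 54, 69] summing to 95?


lo=0(7)+hi=5(69)=76
lo=1(23)+hi=5(69)=92
lo=2(34)+hi=5(69)=103
lo=2(34)+hi=4(54)=88
lo=3(41)+hi=4(54)=95

Yes: 41+54=95


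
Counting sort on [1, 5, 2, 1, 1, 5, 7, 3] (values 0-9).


Input: [1, 5, 2, 1, 1, 5, 7, 3]
Counts: [0, 3, 1, 1, 0, 2, 0, 1, 0, 0]

Sorted: [1, 1, 1, 2, 3, 5, 5, 7]


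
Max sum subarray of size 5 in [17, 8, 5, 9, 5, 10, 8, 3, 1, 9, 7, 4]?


[0:5]: 44
[1:6]: 37
[2:7]: 37
[3:8]: 35
[4:9]: 27
[5:10]: 31
[6:11]: 28
[7:12]: 24

Max: 44 at [0:5]


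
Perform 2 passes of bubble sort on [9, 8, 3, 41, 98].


Initial: [9, 8, 3, 41, 98]
Pass 1: [8, 3, 9, 41, 98] (2 swaps)
Pass 2: [3, 8, 9, 41, 98] (1 swaps)

After 2 passes: [3, 8, 9, 41, 98]


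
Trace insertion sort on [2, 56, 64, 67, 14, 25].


Initial: [2, 56, 64, 67, 14, 25]
Insert 56: [2, 56, 64, 67, 14, 25]
Insert 64: [2, 56, 64, 67, 14, 25]
Insert 67: [2, 56, 64, 67, 14, 25]
Insert 14: [2, 14, 56, 64, 67, 25]
Insert 25: [2, 14, 25, 56, 64, 67]

Sorted: [2, 14, 25, 56, 64, 67]


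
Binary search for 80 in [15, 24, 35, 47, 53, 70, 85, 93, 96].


Step 1: lo=0, hi=8, mid=4, val=53
Step 2: lo=5, hi=8, mid=6, val=85
Step 3: lo=5, hi=5, mid=5, val=70

Not found


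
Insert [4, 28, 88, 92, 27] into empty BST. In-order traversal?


Insert 4: root
Insert 28: R from 4
Insert 88: R from 4 -> R from 28
Insert 92: R from 4 -> R from 28 -> R from 88
Insert 27: R from 4 -> L from 28

In-order: [4, 27, 28, 88, 92]


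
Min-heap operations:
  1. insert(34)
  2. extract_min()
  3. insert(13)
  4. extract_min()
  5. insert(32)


insert(34) -> [34]
extract_min()->34, []
insert(13) -> [13]
extract_min()->13, []
insert(32) -> [32]

Final heap: [32]


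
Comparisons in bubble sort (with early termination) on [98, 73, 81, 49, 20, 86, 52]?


Algorithm: bubble sort (with early termination)
Input: [98, 73, 81, 49, 20, 86, 52]
Sorted: [20, 49, 52, 73, 81, 86, 98]

20


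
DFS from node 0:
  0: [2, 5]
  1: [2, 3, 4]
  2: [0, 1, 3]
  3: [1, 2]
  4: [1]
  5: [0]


Visit 0, push [5, 2]
Visit 2, push [3, 1]
Visit 1, push [4, 3]
Visit 3, push []
Visit 4, push []
Visit 5, push []

DFS order: [0, 2, 1, 3, 4, 5]


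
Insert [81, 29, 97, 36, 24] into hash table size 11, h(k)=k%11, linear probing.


Insert 81: h=4 -> slot 4
Insert 29: h=7 -> slot 7
Insert 97: h=9 -> slot 9
Insert 36: h=3 -> slot 3
Insert 24: h=2 -> slot 2

Table: [None, None, 24, 36, 81, None, None, 29, None, 97, None]


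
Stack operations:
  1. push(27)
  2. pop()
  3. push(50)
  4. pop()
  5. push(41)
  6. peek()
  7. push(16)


push(27) -> [27]
pop()->27, []
push(50) -> [50]
pop()->50, []
push(41) -> [41]
peek()->41
push(16) -> [41, 16]

Final stack: [41, 16]


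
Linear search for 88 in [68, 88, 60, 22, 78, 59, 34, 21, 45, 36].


i=0: 68!=88
i=1: 88==88 found!

Found at 1, 2 comps


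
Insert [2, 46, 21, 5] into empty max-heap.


Insert 2: [2]
Insert 46: [46, 2]
Insert 21: [46, 2, 21]
Insert 5: [46, 5, 21, 2]

Final heap: [46, 5, 21, 2]


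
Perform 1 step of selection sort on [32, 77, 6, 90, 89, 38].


Initial: [32, 77, 6, 90, 89, 38]
Step 1: min=6 at 2
  Swap: [6, 77, 32, 90, 89, 38]

After 1 step: [6, 77, 32, 90, 89, 38]


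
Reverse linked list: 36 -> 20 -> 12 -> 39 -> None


Step 1: curr=36, set curr.next=prev(None) | reversed so far: 36
Step 2: curr=20, set curr.next=prev(36) | reversed so far: 20 -> 36
Step 3: curr=12, set curr.next=prev(20) | reversed so far: 12 -> 20 -> 36
Step 4: curr=39, set curr.next=prev(12) | reversed so far: 39 -> 12 -> 20 -> 36

39 -> 12 -> 20 -> 36 -> None


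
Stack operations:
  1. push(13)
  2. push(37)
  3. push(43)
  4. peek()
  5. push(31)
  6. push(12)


push(13) -> [13]
push(37) -> [13, 37]
push(43) -> [13, 37, 43]
peek()->43
push(31) -> [13, 37, 43, 31]
push(12) -> [13, 37, 43, 31, 12]

Final stack: [13, 37, 43, 31, 12]


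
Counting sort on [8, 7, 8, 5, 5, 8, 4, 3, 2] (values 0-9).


Input: [8, 7, 8, 5, 5, 8, 4, 3, 2]
Counts: [0, 0, 1, 1, 1, 2, 0, 1, 3, 0]

Sorted: [2, 3, 4, 5, 5, 7, 8, 8, 8]


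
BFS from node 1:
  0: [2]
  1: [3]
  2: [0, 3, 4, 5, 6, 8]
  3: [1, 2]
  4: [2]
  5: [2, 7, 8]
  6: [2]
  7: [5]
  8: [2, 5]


Visit 1, enqueue [3]
Visit 3, enqueue [2]
Visit 2, enqueue [0, 4, 5, 6, 8]
Visit 0, enqueue []
Visit 4, enqueue []
Visit 5, enqueue [7]
Visit 6, enqueue []
Visit 8, enqueue []
Visit 7, enqueue []

BFS order: [1, 3, 2, 0, 4, 5, 6, 8, 7]


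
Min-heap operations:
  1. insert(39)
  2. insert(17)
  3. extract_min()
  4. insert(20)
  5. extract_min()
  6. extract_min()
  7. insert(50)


insert(39) -> [39]
insert(17) -> [17, 39]
extract_min()->17, [39]
insert(20) -> [20, 39]
extract_min()->20, [39]
extract_min()->39, []
insert(50) -> [50]

Final heap: [50]


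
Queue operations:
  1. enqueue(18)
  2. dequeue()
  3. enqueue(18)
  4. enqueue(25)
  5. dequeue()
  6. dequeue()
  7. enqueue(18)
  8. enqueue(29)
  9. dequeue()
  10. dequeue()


enqueue(18) -> [18]
dequeue()->18, []
enqueue(18) -> [18]
enqueue(25) -> [18, 25]
dequeue()->18, [25]
dequeue()->25, []
enqueue(18) -> [18]
enqueue(29) -> [18, 29]
dequeue()->18, [29]
dequeue()->29, []

Final queue: []


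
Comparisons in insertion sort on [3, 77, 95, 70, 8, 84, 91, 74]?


Algorithm: insertion sort
Input: [3, 77, 95, 70, 8, 84, 91, 74]
Sorted: [3, 8, 70, 74, 77, 84, 91, 95]

18


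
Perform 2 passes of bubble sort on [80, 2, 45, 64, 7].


Initial: [80, 2, 45, 64, 7]
Pass 1: [2, 45, 64, 7, 80] (4 swaps)
Pass 2: [2, 45, 7, 64, 80] (1 swaps)

After 2 passes: [2, 45, 7, 64, 80]


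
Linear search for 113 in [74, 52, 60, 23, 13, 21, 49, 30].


i=0: 74!=113
i=1: 52!=113
i=2: 60!=113
i=3: 23!=113
i=4: 13!=113
i=5: 21!=113
i=6: 49!=113
i=7: 30!=113

Not found, 8 comps


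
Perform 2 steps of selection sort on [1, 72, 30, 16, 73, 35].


Initial: [1, 72, 30, 16, 73, 35]
Step 1: min=1 at 0
  Swap: [1, 72, 30, 16, 73, 35]
Step 2: min=16 at 3
  Swap: [1, 16, 30, 72, 73, 35]

After 2 steps: [1, 16, 30, 72, 73, 35]


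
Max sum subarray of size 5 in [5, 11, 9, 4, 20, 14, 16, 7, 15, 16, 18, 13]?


[0:5]: 49
[1:6]: 58
[2:7]: 63
[3:8]: 61
[4:9]: 72
[5:10]: 68
[6:11]: 72
[7:12]: 69

Max: 72 at [4:9]


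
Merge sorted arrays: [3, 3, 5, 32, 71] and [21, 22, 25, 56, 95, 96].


Take 3 from A
Take 3 from A
Take 5 from A
Take 21 from B
Take 22 from B
Take 25 from B
Take 32 from A
Take 56 from B
Take 71 from A

Merged: [3, 3, 5, 21, 22, 25, 32, 56, 71, 95, 96]


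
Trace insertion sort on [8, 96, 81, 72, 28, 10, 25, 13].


Initial: [8, 96, 81, 72, 28, 10, 25, 13]
Insert 96: [8, 96, 81, 72, 28, 10, 25, 13]
Insert 81: [8, 81, 96, 72, 28, 10, 25, 13]
Insert 72: [8, 72, 81, 96, 28, 10, 25, 13]
Insert 28: [8, 28, 72, 81, 96, 10, 25, 13]
Insert 10: [8, 10, 28, 72, 81, 96, 25, 13]
Insert 25: [8, 10, 25, 28, 72, 81, 96, 13]
Insert 13: [8, 10, 13, 25, 28, 72, 81, 96]

Sorted: [8, 10, 13, 25, 28, 72, 81, 96]


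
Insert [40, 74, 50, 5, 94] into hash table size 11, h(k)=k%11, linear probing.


Insert 40: h=7 -> slot 7
Insert 74: h=8 -> slot 8
Insert 50: h=6 -> slot 6
Insert 5: h=5 -> slot 5
Insert 94: h=6, 3 probes -> slot 9

Table: [None, None, None, None, None, 5, 50, 40, 74, 94, None]


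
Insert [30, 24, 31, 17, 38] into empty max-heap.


Insert 30: [30]
Insert 24: [30, 24]
Insert 31: [31, 24, 30]
Insert 17: [31, 24, 30, 17]
Insert 38: [38, 31, 30, 17, 24]

Final heap: [38, 31, 30, 17, 24]


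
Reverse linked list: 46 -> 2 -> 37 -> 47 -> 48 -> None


Step 1: curr=46, set curr.next=prev(None) | reversed so far: 46
Step 2: curr=2, set curr.next=prev(46) | reversed so far: 2 -> 46
Step 3: curr=37, set curr.next=prev(2) | reversed so far: 37 -> 2 -> 46
Step 4: curr=47, set curr.next=prev(37) | reversed so far: 47 -> 37 -> 2 -> 46
Step 5: curr=48, set curr.next=prev(47) | reversed so far: 48 -> 47 -> 37 -> 2 -> 46

48 -> 47 -> 37 -> 2 -> 46 -> None


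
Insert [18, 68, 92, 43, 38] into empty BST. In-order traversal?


Insert 18: root
Insert 68: R from 18
Insert 92: R from 18 -> R from 68
Insert 43: R from 18 -> L from 68
Insert 38: R from 18 -> L from 68 -> L from 43

In-order: [18, 38, 43, 68, 92]


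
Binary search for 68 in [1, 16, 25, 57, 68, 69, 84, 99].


Step 1: lo=0, hi=7, mid=3, val=57
Step 2: lo=4, hi=7, mid=5, val=69
Step 3: lo=4, hi=4, mid=4, val=68

Found at index 4


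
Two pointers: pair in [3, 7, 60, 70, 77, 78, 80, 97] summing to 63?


lo=0(3)+hi=7(97)=100
lo=0(3)+hi=6(80)=83
lo=0(3)+hi=5(78)=81
lo=0(3)+hi=4(77)=80
lo=0(3)+hi=3(70)=73
lo=0(3)+hi=2(60)=63

Yes: 3+60=63


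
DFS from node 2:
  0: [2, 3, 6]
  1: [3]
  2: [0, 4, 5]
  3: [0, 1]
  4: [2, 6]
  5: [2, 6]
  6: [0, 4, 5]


Visit 2, push [5, 4, 0]
Visit 0, push [6, 3]
Visit 3, push [1]
Visit 1, push []
Visit 6, push [5, 4]
Visit 4, push []
Visit 5, push []

DFS order: [2, 0, 3, 1, 6, 4, 5]


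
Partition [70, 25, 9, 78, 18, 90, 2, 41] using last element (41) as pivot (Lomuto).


Pivot: 41
  25 <= 41: swap -> [25, 70, 9, 78, 18, 90, 2, 41]
  9 <= 41: swap -> [25, 9, 70, 78, 18, 90, 2, 41]
  18 <= 41: swap -> [25, 9, 18, 78, 70, 90, 2, 41]
  2 <= 41: swap -> [25, 9, 18, 2, 70, 90, 78, 41]
Place pivot at 4: [25, 9, 18, 2, 41, 90, 78, 70]

Partitioned: [25, 9, 18, 2, 41, 90, 78, 70]


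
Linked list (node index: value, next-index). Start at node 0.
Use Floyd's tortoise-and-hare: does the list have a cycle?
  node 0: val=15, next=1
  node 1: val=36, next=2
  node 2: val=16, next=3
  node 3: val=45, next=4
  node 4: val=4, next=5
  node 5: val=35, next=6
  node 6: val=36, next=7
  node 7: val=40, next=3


Floyd's tortoise (slow, +1) and hare (fast, +2):
  init: slow=0, fast=0
  step 1: slow=1, fast=2
  step 2: slow=2, fast=4
  step 3: slow=3, fast=6
  step 4: slow=4, fast=3
  step 5: slow=5, fast=5
  slow == fast at node 5: cycle detected

Cycle: yes


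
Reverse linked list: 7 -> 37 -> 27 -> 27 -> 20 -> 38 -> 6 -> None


Step 1: curr=7, set curr.next=prev(None) | reversed so far: 7
Step 2: curr=37, set curr.next=prev(7) | reversed so far: 37 -> 7
Step 3: curr=27, set curr.next=prev(37) | reversed so far: 27 -> 37 -> 7
Step 4: curr=27, set curr.next=prev(27) | reversed so far: 27 -> 27 -> 37 -> 7
Step 5: curr=20, set curr.next=prev(27) | reversed so far: 20 -> 27 -> 27 -> 37 -> 7
Step 6: curr=38, set curr.next=prev(20) | reversed so far: 38 -> 20 -> 27 -> 27 -> 37 -> 7
Step 7: curr=6, set curr.next=prev(38) | reversed so far: 6 -> 38 -> 20 -> 27 -> 27 -> 37 -> 7

6 -> 38 -> 20 -> 27 -> 27 -> 37 -> 7 -> None
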